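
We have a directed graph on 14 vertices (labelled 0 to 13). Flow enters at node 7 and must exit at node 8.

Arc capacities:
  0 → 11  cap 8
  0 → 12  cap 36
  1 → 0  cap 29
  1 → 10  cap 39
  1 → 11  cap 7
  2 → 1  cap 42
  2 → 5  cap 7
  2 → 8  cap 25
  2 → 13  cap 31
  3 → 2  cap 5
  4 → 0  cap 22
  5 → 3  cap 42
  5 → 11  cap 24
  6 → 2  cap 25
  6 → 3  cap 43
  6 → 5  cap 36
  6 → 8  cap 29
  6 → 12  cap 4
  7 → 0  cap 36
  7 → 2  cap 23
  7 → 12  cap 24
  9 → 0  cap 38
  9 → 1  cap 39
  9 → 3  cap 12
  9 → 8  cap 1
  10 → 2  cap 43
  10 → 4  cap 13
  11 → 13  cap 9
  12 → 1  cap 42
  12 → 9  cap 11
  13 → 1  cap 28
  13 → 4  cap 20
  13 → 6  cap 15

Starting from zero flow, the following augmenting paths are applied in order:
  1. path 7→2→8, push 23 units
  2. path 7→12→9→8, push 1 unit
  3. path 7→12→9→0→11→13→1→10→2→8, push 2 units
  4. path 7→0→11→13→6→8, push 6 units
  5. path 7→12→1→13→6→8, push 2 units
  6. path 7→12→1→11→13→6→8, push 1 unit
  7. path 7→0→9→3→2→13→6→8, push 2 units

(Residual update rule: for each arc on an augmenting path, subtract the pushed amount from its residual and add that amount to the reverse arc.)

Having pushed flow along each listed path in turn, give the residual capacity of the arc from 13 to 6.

after path 1 (7→2→8, push 23): res(13,6)=15
after path 2 (7→12→9→8, push 1): res(13,6)=15
after path 3 (7→12→9→0→11→13→1→10→2→8, push 2): res(13,6)=15
after path 4 (7→0→11→13→6→8, push 6): res(13,6)=9
after path 5 (7→12→1→13→6→8, push 2): res(13,6)=7
after path 6 (7→12→1→11→13→6→8, push 1): res(13,6)=6
after path 7 (7→0→9→3→2→13→6→8, push 2): res(13,6)=4

Residual capacity of (13,6): 4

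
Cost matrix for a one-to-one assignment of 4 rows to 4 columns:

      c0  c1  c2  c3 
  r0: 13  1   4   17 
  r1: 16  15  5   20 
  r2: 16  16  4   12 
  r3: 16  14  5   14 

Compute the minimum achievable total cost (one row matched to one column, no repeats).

one of 2 optimal assignments: row0→col1 (cost 1), row1→col0 (cost 16), row2→col3 (cost 12), row3→col2 (cost 5)
total = 1 + 16 + 12 + 5 = 34

Minimum assignment cost: 34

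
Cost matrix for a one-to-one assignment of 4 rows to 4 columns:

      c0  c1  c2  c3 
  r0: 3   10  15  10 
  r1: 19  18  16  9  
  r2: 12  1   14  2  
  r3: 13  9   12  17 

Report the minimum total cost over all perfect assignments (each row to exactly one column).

optimal assignment: row0→col0 (cost 3), row1→col3 (cost 9), row2→col1 (cost 1), row3→col2 (cost 12)
total = 3 + 9 + 1 + 12 = 25

Minimum assignment cost: 25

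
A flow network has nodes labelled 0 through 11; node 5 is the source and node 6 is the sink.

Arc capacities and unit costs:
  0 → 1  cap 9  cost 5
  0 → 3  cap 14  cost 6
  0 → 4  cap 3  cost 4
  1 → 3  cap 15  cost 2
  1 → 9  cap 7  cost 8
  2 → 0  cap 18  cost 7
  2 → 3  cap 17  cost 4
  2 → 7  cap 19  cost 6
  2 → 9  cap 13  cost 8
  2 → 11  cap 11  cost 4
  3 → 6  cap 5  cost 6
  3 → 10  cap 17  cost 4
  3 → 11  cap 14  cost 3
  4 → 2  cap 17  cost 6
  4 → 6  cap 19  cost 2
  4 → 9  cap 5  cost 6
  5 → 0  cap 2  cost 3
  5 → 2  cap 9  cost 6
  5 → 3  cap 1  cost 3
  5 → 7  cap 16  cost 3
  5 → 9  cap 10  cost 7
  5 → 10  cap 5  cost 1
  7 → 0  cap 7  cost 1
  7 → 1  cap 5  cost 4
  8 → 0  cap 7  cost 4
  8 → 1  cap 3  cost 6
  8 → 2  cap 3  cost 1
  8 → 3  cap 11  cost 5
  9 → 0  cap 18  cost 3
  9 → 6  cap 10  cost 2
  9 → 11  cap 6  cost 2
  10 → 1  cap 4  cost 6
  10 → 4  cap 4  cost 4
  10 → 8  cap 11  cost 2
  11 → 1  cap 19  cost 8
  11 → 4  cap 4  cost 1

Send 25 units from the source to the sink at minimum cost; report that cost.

Minimum cost for 25 units: 250

shortest-cost path #1: 5→10→4→6 push 4 @ unit cost 7 (adds 28)
shortest-cost path #2: 5→9→6 push 10 @ unit cost 9 (adds 90)
shortest-cost path #3: 5→3→6 push 1 @ unit cost 9 (adds 9)
shortest-cost path #4: 5→0→4→6 push 2 @ unit cost 9 (adds 18)
shortest-cost path #5: 5→7→0→4→6 push 1 @ unit cost 10 (adds 10)
shortest-cost path #6: 5→10→8→2→11→4→6 push 1 @ unit cost 11 (adds 11)
shortest-cost path #7: 5→2→11→4→6 push 3 @ unit cost 13 (adds 39)
shortest-cost path #8: 5→7→1→3→6 push 3 @ unit cost 15 (adds 45)
total cost = 250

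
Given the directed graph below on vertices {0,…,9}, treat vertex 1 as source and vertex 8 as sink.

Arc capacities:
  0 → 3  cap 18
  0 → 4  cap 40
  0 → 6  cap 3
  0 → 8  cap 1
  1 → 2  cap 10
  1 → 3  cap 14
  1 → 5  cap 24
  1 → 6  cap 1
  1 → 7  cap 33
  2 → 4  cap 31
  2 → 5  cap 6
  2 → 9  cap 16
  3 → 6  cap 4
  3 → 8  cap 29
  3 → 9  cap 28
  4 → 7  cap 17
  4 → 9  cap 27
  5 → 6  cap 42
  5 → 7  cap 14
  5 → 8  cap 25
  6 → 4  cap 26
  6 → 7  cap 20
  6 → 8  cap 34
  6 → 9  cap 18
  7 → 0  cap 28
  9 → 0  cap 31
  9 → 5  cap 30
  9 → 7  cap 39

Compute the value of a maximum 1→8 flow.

augment #1: 1→3→8 bottleneck 14, total now 14
augment #2: 1→5→8 bottleneck 24, total now 38
augment #3: 1→6→8 bottleneck 1, total now 39
augment #4: 1→2→5→8 bottleneck 1, total now 40
augment #5: 1→7→0→8 bottleneck 1, total now 41
augment #6: 1→2→5→6→8 bottleneck 5, total now 46
augment #7: 1→7→0→3→8 bottleneck 15, total now 61
augment #8: 1→7→0→6→8 bottleneck 3, total now 64
augment #9: 1→2→9→5→6→8 bottleneck 4, total now 68
augment #10: 1→7→0→3→6→8 bottleneck 3, total now 71
augment #11: 1→7→0→4→9→5→6→8 bottleneck 6, total now 77

Maximum flow value: 77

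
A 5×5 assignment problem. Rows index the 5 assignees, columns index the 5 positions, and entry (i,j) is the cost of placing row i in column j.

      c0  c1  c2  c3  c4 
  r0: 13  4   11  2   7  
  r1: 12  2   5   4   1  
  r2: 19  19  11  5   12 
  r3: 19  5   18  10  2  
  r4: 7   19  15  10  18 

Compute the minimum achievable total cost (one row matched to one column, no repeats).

optimal assignment: row0→col1 (cost 4), row1→col2 (cost 5), row2→col3 (cost 5), row3→col4 (cost 2), row4→col0 (cost 7)
total = 4 + 5 + 5 + 2 + 7 = 23

Minimum assignment cost: 23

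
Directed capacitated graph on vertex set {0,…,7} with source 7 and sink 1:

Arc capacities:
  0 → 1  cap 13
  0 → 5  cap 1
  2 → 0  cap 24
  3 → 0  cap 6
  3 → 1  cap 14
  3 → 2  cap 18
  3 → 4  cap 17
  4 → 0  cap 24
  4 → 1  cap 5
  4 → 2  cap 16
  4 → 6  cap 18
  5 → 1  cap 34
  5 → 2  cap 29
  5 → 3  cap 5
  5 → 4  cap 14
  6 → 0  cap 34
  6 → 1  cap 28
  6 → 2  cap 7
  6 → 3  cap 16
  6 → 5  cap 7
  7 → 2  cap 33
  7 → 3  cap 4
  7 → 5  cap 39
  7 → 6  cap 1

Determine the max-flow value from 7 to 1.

augment #1: 7→3→1 bottleneck 4, total now 4
augment #2: 7→5→1 bottleneck 34, total now 38
augment #3: 7→6→1 bottleneck 1, total now 39
augment #4: 7→2→0→1 bottleneck 13, total now 52
augment #5: 7→5→3→1 bottleneck 5, total now 57
augment #6: 7→2→0→5→4→1 bottleneck 1, total now 58

Maximum flow value: 58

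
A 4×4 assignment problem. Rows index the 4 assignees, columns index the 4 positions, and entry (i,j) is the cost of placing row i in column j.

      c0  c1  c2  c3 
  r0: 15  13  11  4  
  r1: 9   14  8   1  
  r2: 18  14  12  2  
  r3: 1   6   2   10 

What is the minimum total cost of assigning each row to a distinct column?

optimal assignment: row0→col1 (cost 13), row1→col2 (cost 8), row2→col3 (cost 2), row3→col0 (cost 1)
total = 13 + 8 + 2 + 1 = 24

Minimum assignment cost: 24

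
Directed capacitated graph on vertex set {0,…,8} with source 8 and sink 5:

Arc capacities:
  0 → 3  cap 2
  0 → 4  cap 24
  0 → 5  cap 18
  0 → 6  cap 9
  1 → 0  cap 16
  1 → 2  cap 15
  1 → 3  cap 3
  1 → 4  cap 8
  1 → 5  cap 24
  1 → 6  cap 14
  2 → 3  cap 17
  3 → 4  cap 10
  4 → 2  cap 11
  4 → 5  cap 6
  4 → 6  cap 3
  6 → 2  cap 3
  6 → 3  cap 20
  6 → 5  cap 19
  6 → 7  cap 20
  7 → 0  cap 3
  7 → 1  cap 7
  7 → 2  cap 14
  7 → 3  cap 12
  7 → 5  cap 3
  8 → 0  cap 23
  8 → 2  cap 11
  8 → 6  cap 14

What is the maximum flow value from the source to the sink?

Maximum flow value: 46

augment #1: 8→0→5 bottleneck 18, total now 18
augment #2: 8→6→5 bottleneck 14, total now 32
augment #3: 8→0→4→5 bottleneck 5, total now 37
augment #4: 8→2→3→4→5 bottleneck 1, total now 38
augment #5: 8→2→3→4→6→5 bottleneck 3, total now 41
augment #6: 8→2→3→4→0→6→5 bottleneck 2, total now 43
augment #7: 8→2→3→4→0→6→7→5 bottleneck 3, total now 46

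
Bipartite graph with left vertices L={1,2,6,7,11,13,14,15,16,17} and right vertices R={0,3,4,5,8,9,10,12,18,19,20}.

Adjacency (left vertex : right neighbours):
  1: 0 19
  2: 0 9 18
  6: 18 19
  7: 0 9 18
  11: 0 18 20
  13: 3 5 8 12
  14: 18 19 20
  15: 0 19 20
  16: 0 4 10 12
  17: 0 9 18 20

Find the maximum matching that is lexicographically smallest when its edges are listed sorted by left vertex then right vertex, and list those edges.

Lex-smallest maximum matching: {(1,0), (2,9), (6,18), (11,20), (13,3), (14,19), (16,4)}

|M| = 7 (so the lex-smallest maximum matching has 7 edges)
process left vertices in ascending order; for each, take the smallest-labelled available neighbour that still permits 7 edges overall, or leave it unmatched if none does
lex-smallest matching: {1-0, 2-9, 6-18, 11-20, 13-3, 14-19, 16-4}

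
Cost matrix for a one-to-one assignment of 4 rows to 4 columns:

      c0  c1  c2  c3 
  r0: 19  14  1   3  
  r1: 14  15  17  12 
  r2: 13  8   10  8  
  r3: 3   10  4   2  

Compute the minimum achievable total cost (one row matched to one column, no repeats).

Minimum assignment cost: 24

optimal assignment: row0→col2 (cost 1), row1→col3 (cost 12), row2→col1 (cost 8), row3→col0 (cost 3)
total = 1 + 12 + 8 + 3 = 24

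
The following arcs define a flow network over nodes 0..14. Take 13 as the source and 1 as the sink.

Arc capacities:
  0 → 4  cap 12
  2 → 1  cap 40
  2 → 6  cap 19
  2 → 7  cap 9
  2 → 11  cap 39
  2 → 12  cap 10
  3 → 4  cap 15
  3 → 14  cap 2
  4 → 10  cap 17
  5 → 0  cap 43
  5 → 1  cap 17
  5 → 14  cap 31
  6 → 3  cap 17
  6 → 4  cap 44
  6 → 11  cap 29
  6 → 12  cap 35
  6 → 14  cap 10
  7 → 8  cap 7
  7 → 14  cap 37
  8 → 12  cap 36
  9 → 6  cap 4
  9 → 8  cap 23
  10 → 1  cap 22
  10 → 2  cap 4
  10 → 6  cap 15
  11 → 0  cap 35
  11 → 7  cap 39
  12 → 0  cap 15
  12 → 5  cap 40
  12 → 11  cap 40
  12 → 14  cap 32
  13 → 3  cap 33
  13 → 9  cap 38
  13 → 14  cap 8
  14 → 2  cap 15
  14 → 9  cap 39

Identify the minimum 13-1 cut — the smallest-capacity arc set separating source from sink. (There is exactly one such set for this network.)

Min-cut arcs: {(4,10), (5,1), (14,2)} (total capacity 49)

augment #1: 13→14→2→1 push 8
augment #2: 13→3→4→10→1 push 15
augment #3: 13→3→14→2→1 push 2
augment #4: 13→9→6→4→10→1 push 2
augment #5: 13→9→6→12→5→1 push 2
augment #6: 13→9→8→12→5→1 push 15
augment #7: 13→9→8→12→14→2→1 push 5
max flow = 49; residual-reachable set from 13 gives S-side
cut edges (S→T): {(4,10), (5,1), (14,2)} total cap 49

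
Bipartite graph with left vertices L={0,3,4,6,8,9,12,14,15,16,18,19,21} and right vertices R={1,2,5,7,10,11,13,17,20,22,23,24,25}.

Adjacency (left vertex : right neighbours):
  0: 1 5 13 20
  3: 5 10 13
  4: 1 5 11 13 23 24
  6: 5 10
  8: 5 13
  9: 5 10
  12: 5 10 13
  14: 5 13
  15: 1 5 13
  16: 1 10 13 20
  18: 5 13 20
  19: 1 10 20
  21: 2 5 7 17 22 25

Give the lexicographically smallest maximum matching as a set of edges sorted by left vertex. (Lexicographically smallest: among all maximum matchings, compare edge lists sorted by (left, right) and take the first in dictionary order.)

|M| = 7 (so the lex-smallest maximum matching has 7 edges)
process left vertices in ascending order; for each, take the smallest-labelled available neighbour that still permits 7 edges overall, or leave it unmatched if none does
lex-smallest matching: {0-1, 3-5, 4-11, 6-10, 8-13, 16-20, 21-2}

Lex-smallest maximum matching: {(0,1), (3,5), (4,11), (6,10), (8,13), (16,20), (21,2)}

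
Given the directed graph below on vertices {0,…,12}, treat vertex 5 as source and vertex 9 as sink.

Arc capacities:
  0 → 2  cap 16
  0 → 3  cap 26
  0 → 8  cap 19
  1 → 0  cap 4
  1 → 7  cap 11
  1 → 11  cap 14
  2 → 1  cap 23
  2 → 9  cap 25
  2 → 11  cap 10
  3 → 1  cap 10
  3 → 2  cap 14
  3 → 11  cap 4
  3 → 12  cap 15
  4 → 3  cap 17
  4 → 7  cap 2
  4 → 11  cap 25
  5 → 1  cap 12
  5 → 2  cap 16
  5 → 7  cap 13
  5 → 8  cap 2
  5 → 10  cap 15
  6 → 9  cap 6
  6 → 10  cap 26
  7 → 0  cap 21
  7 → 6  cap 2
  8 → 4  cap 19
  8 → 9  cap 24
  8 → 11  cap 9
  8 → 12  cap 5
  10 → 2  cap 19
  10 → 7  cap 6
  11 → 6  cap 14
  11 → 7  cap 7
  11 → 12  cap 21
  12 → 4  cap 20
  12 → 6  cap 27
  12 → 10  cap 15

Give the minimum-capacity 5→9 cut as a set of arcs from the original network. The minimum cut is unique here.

Min-cut arcs: {(0,8), (2,9), (5,8), (6,9)} (total capacity 52)

augment #1: 5→2→9 push 16
augment #2: 5→8→9 push 2
augment #3: 5→7→6→9 push 2
augment #4: 5→10→2→9 push 9
augment #5: 5→1→0→8→9 push 4
augment #6: 5→1→11→6→9 push 4
augment #7: 5→7→0→8→9 push 11
augment #8: 5→1→7→0→8→9 push 4
max flow = 52; residual-reachable set from 5 gives S-side
cut edges (S→T): {(0,8), (2,9), (5,8), (6,9)} total cap 52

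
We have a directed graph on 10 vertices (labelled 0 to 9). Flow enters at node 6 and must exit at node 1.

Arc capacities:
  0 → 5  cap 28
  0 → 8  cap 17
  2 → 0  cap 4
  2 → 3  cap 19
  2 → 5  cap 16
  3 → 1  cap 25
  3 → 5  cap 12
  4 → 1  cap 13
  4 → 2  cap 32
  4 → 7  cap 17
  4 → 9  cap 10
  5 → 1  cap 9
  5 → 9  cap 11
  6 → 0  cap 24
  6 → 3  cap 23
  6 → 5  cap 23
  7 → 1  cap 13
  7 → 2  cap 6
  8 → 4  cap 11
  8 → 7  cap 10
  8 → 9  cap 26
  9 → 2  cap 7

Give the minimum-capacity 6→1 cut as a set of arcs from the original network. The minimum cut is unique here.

augment #1: 6→3→1 push 23
augment #2: 6→5→1 push 9
augment #3: 6→0→8→4→1 push 11
augment #4: 6→0→8→7→1 push 6
augment #5: 6→5→9→2→3→1 push 2
max flow = 51; residual-reachable set from 6 gives S-side
cut edges (S→T): {(0,8), (3,1), (5,1)} total cap 51

Min-cut arcs: {(0,8), (3,1), (5,1)} (total capacity 51)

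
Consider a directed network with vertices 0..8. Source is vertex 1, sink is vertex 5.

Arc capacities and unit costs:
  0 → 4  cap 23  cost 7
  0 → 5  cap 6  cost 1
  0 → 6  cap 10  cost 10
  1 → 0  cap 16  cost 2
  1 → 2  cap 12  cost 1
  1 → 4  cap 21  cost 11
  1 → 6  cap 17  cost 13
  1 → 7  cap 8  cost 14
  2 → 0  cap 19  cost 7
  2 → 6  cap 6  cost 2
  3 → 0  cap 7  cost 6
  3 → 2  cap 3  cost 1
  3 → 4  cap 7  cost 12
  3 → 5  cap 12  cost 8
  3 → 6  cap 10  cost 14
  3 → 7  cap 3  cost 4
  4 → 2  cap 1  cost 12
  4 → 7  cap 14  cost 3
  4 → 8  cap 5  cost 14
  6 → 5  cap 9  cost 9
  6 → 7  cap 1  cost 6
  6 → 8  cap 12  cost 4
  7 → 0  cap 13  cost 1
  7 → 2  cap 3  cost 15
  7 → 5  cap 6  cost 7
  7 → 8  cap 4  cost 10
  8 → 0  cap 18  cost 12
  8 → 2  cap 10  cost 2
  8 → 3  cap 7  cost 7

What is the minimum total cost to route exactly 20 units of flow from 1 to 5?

Minimum cost for 20 units: 246

shortest-cost path #1: 1→0→5 push 6 @ unit cost 3 (adds 18)
shortest-cost path #2: 1→2→6→5 push 6 @ unit cost 12 (adds 72)
shortest-cost path #3: 1→0→4→7→5 push 6 @ unit cost 19 (adds 114)
shortest-cost path #4: 1→0→6→5 push 2 @ unit cost 21 (adds 42)
total cost = 246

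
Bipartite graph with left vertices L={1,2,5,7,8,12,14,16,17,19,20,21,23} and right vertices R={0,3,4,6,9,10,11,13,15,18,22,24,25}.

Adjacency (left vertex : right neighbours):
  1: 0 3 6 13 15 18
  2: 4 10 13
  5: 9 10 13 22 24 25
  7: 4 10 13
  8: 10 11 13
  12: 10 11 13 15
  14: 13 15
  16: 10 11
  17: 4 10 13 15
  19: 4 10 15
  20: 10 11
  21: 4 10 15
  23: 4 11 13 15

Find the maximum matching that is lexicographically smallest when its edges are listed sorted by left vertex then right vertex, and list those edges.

|M| = 7 (so the lex-smallest maximum matching has 7 edges)
process left vertices in ascending order; for each, take the smallest-labelled available neighbour that still permits 7 edges overall, or leave it unmatched if none does
lex-smallest matching: {1-0, 2-4, 5-9, 7-10, 8-11, 12-13, 14-15}

Lex-smallest maximum matching: {(1,0), (2,4), (5,9), (7,10), (8,11), (12,13), (14,15)}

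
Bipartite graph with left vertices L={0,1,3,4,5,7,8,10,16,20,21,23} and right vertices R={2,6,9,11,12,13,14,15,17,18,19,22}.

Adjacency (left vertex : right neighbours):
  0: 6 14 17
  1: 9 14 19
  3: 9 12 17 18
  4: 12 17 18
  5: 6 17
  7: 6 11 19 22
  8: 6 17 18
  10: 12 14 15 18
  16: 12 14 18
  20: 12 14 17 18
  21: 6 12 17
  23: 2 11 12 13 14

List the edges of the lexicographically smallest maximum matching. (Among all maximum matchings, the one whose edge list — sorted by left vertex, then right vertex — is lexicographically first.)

Lex-smallest maximum matching: {(0,6), (1,19), (3,9), (4,12), (5,17), (7,11), (8,18), (10,15), (16,14), (23,2)}

|M| = 10 (so the lex-smallest maximum matching has 10 edges)
process left vertices in ascending order; for each, take the smallest-labelled available neighbour that still permits 10 edges overall, or leave it unmatched if none does
lex-smallest matching: {0-6, 1-19, 3-9, 4-12, 5-17, 7-11, 8-18, 10-15, 16-14, 23-2}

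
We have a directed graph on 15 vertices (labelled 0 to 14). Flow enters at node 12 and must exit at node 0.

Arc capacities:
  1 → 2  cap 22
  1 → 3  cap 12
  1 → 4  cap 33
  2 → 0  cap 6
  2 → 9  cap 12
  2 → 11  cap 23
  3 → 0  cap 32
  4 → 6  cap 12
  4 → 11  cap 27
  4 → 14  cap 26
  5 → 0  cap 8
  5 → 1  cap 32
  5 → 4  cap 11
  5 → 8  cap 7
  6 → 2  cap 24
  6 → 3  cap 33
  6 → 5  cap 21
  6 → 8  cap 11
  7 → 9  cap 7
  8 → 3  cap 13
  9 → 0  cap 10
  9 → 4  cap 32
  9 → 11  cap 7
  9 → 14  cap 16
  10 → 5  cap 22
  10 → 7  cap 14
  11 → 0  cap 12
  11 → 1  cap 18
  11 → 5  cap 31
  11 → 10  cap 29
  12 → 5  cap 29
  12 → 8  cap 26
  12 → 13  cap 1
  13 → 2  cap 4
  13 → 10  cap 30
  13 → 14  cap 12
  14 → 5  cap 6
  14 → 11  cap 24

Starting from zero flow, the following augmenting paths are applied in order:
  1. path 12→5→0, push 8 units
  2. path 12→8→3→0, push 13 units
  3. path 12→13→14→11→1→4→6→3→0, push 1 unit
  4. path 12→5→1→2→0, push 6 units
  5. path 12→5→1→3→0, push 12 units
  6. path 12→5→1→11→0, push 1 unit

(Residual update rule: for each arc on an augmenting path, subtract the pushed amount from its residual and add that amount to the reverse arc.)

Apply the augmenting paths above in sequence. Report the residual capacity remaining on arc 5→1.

after path 1 (12→5→0, push 8): res(5,1)=32
after path 2 (12→8→3→0, push 13): res(5,1)=32
after path 3 (12→13→14→11→1→4→6→3→0, push 1): res(5,1)=32
after path 4 (12→5→1→2→0, push 6): res(5,1)=26
after path 5 (12→5→1→3→0, push 12): res(5,1)=14
after path 6 (12→5→1→11→0, push 1): res(5,1)=13

Residual capacity of (5,1): 13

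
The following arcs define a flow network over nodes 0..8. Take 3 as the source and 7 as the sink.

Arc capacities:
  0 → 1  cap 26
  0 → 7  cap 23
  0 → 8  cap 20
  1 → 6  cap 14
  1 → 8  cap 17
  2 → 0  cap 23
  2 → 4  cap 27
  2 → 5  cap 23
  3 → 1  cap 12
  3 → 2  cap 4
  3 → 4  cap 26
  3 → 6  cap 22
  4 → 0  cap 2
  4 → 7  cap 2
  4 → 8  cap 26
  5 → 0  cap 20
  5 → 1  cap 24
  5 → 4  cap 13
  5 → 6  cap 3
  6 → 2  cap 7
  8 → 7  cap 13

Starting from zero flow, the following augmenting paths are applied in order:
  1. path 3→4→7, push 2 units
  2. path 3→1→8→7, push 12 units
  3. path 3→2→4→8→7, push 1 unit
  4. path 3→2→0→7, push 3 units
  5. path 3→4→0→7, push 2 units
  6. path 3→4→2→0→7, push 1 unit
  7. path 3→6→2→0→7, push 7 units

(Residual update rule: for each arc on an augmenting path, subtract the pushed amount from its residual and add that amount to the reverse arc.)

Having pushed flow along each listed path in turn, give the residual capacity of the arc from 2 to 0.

Residual capacity of (2,0): 12

after path 1 (3→4→7, push 2): res(2,0)=23
after path 2 (3→1→8→7, push 12): res(2,0)=23
after path 3 (3→2→4→8→7, push 1): res(2,0)=23
after path 4 (3→2→0→7, push 3): res(2,0)=20
after path 5 (3→4→0→7, push 2): res(2,0)=20
after path 6 (3→4→2→0→7, push 1): res(2,0)=19
after path 7 (3→6→2→0→7, push 7): res(2,0)=12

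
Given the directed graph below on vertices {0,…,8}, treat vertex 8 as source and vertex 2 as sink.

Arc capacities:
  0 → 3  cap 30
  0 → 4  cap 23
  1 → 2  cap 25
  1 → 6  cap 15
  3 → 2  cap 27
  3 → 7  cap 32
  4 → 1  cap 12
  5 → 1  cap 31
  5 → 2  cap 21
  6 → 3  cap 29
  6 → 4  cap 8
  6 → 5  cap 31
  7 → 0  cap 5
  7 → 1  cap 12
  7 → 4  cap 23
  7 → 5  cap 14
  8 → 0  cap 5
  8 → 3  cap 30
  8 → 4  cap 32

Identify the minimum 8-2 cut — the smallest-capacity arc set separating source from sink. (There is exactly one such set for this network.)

augment #1: 8→3→2 push 27
augment #2: 8→4→1→2 push 12
augment #3: 8→3→7→1→2 push 3
augment #4: 8→0→3→7→1→2 push 5
max flow = 47; residual-reachable set from 8 gives S-side
cut edges (S→T): {(4,1), (8,0), (8,3)} total cap 47

Min-cut arcs: {(4,1), (8,0), (8,3)} (total capacity 47)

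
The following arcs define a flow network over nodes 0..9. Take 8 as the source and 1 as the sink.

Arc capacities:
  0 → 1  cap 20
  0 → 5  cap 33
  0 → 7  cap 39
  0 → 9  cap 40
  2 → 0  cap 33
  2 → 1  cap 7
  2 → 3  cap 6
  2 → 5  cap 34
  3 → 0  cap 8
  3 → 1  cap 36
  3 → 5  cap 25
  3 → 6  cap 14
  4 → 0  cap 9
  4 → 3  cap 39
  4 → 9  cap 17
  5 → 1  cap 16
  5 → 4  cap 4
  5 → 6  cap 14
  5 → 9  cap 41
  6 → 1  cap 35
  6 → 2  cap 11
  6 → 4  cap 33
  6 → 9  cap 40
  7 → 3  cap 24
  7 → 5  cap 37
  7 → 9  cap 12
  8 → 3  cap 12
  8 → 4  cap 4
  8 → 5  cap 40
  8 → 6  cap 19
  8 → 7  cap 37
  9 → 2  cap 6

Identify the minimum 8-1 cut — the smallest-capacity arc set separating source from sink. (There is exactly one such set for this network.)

augment #1: 8→3→1 push 12
augment #2: 8→5→1 push 16
augment #3: 8→6→1 push 19
augment #4: 8→4→0→1 push 4
augment #5: 8→5→6→1 push 14
augment #6: 8→7→3→1 push 24
augment #7: 8→5→4→0→1 push 4
augment #8: 8→5→9→2→1 push 6
max flow = 99; residual-reachable set from 8 gives S-side
cut edges (S→T): {(5,1), (5,4), (5,6), (7,3), (8,3), (8,4), (8,6), (9,2)} total cap 99

Min-cut arcs: {(5,1), (5,4), (5,6), (7,3), (8,3), (8,4), (8,6), (9,2)} (total capacity 99)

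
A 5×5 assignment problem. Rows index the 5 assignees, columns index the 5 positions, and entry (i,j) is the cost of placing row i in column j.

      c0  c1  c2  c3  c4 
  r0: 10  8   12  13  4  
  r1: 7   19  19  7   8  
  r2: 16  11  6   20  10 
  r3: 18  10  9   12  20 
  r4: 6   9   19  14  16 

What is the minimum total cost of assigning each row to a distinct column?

Minimum assignment cost: 33

optimal assignment: row0→col4 (cost 4), row1→col3 (cost 7), row2→col2 (cost 6), row3→col1 (cost 10), row4→col0 (cost 6)
total = 4 + 7 + 6 + 10 + 6 = 33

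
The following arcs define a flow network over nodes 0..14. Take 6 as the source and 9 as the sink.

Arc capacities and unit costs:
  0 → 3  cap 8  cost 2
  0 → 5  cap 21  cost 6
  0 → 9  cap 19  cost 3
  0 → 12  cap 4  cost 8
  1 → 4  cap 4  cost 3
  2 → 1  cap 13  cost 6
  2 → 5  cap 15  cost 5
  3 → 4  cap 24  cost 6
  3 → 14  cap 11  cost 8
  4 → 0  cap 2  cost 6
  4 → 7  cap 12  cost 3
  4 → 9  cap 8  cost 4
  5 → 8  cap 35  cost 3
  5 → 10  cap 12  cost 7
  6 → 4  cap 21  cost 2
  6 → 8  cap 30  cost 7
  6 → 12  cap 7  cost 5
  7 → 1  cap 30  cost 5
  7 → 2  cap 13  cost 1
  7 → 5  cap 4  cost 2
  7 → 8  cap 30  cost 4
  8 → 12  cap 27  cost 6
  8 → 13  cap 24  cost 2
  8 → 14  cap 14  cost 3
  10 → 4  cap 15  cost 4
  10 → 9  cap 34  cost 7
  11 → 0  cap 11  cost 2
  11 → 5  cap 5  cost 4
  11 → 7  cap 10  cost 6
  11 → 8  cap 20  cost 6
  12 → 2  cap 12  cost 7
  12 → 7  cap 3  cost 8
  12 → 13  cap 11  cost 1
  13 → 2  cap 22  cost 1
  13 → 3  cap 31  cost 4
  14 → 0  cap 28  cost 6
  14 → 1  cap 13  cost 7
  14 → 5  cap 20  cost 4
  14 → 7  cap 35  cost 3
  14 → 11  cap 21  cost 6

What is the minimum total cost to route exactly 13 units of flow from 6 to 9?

shortest-cost path #1: 6→4→9 push 8 @ unit cost 6 (adds 48)
shortest-cost path #2: 6→4→0→9 push 2 @ unit cost 11 (adds 22)
shortest-cost path #3: 6→8→14→0→9 push 3 @ unit cost 19 (adds 57)
total cost = 127

Minimum cost for 13 units: 127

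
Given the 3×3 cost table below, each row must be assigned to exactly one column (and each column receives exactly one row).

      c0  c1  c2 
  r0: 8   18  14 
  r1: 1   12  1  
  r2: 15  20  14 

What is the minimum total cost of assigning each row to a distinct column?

Minimum assignment cost: 29

optimal assignment: row0→col0 (cost 8), row1→col2 (cost 1), row2→col1 (cost 20)
total = 8 + 1 + 20 = 29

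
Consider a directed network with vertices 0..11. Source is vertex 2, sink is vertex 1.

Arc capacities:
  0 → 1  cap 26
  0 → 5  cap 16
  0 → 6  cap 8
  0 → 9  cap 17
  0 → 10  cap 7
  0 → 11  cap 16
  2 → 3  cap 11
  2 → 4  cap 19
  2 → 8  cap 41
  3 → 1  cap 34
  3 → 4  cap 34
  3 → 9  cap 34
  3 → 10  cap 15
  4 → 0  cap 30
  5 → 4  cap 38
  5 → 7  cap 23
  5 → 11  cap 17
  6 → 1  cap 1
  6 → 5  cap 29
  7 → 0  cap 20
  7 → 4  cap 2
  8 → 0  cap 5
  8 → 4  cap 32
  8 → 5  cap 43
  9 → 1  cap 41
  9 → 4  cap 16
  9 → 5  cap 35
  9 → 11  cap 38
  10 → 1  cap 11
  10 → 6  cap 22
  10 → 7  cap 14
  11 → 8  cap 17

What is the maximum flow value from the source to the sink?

Maximum flow value: 62

augment #1: 2→3→1 bottleneck 11, total now 11
augment #2: 2→4→0→1 bottleneck 19, total now 30
augment #3: 2→8→0→1 bottleneck 5, total now 35
augment #4: 2→8→4→0→1 bottleneck 2, total now 37
augment #5: 2→8→4→0→6→1 bottleneck 1, total now 38
augment #6: 2→8→4→0→9→1 bottleneck 8, total now 46
augment #7: 2→8→5→7→0→9→1 bottleneck 9, total now 55
augment #8: 2→8→5→7→0→10→1 bottleneck 7, total now 62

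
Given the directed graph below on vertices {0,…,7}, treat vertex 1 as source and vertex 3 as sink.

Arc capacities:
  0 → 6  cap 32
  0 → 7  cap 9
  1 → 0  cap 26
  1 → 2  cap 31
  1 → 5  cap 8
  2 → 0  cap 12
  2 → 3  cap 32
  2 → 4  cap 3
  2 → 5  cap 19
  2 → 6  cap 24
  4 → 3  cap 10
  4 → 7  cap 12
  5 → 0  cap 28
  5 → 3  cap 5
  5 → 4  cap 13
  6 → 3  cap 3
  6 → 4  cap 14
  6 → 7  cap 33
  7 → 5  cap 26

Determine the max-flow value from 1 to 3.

augment #1: 1→2→3 bottleneck 31, total now 31
augment #2: 1→5→3 bottleneck 5, total now 36
augment #3: 1→0→6→3 bottleneck 3, total now 39
augment #4: 1→5→4→3 bottleneck 3, total now 42
augment #5: 1→0→6→4→3 bottleneck 7, total now 49

Maximum flow value: 49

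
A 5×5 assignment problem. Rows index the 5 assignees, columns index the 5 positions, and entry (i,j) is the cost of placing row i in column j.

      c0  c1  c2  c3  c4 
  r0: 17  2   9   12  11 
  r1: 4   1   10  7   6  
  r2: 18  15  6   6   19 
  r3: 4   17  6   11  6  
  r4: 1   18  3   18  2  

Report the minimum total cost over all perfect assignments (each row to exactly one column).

Minimum assignment cost: 20

optimal assignment: row0→col1 (cost 2), row1→col0 (cost 4), row2→col3 (cost 6), row3→col2 (cost 6), row4→col4 (cost 2)
total = 2 + 4 + 6 + 6 + 2 = 20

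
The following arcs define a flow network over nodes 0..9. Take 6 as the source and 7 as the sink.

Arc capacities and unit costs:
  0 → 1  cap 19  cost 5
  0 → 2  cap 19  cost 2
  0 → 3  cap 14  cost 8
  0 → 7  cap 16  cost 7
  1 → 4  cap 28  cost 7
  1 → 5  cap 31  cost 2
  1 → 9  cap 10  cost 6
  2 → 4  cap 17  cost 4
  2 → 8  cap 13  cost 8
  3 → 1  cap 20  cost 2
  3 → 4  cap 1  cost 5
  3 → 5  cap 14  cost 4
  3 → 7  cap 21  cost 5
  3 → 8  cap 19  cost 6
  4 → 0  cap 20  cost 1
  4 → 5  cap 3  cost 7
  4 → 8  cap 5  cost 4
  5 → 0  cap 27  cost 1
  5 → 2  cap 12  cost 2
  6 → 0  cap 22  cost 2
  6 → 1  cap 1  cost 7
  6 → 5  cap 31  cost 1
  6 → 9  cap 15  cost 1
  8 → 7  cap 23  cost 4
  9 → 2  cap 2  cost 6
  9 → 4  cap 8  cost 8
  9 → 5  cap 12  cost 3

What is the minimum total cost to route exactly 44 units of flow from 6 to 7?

Minimum cost for 44 units: 566

shortest-cost path #1: 6→0→7 push 16 @ unit cost 9 (adds 144)
shortest-cost path #2: 6→0→3→7 push 6 @ unit cost 15 (adds 90)
shortest-cost path #3: 6→5→0→3→7 push 8 @ unit cost 15 (adds 120)
shortest-cost path #4: 6→5→2→8→7 push 12 @ unit cost 15 (adds 180)
shortest-cost path #5: 6→5→0→2→8→7 push 1 @ unit cost 16 (adds 16)
shortest-cost path #6: 6→5→0→2→4→8→7 push 1 @ unit cost 16 (adds 16)
total cost = 566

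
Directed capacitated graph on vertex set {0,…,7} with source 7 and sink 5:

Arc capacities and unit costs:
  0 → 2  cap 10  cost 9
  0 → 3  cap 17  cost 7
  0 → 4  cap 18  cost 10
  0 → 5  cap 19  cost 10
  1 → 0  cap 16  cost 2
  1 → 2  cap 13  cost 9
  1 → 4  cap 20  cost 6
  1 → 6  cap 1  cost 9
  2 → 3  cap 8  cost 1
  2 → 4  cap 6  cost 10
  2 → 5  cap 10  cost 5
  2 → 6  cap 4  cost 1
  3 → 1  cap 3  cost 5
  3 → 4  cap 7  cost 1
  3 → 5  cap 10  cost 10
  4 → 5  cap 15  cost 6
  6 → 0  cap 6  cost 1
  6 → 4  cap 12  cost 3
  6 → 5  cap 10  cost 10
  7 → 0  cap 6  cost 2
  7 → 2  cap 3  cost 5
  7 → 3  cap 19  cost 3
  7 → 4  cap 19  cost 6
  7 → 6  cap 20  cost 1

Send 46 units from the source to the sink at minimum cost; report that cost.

Minimum cost for 46 units: 516

shortest-cost path #1: 7→2→5 push 3 @ unit cost 10 (adds 30)
shortest-cost path #2: 7→3→4→5 push 7 @ unit cost 10 (adds 70)
shortest-cost path #3: 7→6→4→5 push 8 @ unit cost 10 (adds 80)
shortest-cost path #4: 7→6→5 push 10 @ unit cost 11 (adds 110)
shortest-cost path #5: 7→0→5 push 6 @ unit cost 12 (adds 72)
shortest-cost path #6: 7→6→0→5 push 2 @ unit cost 12 (adds 24)
shortest-cost path #7: 7→3→5 push 10 @ unit cost 13 (adds 130)
total cost = 516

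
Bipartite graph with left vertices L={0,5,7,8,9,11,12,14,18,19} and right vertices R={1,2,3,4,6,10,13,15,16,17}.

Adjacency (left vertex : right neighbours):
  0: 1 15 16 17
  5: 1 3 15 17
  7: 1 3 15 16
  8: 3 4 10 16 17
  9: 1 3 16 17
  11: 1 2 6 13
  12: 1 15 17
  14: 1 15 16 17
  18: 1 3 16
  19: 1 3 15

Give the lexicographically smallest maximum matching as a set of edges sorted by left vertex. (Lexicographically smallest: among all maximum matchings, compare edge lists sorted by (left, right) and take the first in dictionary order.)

Lex-smallest maximum matching: {(0,1), (5,3), (7,15), (8,4), (9,16), (11,2), (12,17)}

|M| = 7 (so the lex-smallest maximum matching has 7 edges)
process left vertices in ascending order; for each, take the smallest-labelled available neighbour that still permits 7 edges overall, or leave it unmatched if none does
lex-smallest matching: {0-1, 5-3, 7-15, 8-4, 9-16, 11-2, 12-17}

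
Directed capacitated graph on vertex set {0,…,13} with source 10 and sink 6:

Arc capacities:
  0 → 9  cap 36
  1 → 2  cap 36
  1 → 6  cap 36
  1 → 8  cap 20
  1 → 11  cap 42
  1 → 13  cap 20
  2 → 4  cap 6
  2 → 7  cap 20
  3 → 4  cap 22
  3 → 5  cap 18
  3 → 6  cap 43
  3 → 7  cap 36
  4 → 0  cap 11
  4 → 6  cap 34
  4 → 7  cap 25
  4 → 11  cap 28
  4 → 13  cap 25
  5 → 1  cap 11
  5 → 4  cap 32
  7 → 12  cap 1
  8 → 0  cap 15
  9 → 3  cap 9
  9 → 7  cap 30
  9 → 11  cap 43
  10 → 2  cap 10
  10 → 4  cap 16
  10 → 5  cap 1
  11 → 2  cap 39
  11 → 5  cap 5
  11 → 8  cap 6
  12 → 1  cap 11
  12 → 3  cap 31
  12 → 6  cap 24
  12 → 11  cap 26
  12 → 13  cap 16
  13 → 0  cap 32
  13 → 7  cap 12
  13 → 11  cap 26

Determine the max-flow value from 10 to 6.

augment #1: 10→4→6 bottleneck 16, total now 16
augment #2: 10→2→4→6 bottleneck 6, total now 22
augment #3: 10→5→1→6 bottleneck 1, total now 23
augment #4: 10→2→7→12→6 bottleneck 1, total now 24

Maximum flow value: 24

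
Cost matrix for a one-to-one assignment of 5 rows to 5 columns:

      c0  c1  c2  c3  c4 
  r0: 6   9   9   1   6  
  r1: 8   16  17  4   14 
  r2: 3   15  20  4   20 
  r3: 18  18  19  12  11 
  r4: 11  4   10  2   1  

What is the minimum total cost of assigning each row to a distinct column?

optimal assignment: row0→col2 (cost 9), row1→col3 (cost 4), row2→col0 (cost 3), row3→col4 (cost 11), row4→col1 (cost 4)
total = 9 + 4 + 3 + 11 + 4 = 31

Minimum assignment cost: 31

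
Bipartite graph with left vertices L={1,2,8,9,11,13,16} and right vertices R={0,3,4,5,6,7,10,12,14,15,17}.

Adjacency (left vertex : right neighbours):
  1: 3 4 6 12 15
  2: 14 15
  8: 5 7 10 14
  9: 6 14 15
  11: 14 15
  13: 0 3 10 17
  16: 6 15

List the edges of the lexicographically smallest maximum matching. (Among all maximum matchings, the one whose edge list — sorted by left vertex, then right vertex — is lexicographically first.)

|M| = 6 (so the lex-smallest maximum matching has 6 edges)
process left vertices in ascending order; for each, take the smallest-labelled available neighbour that still permits 6 edges overall, or leave it unmatched if none does
lex-smallest matching: {1-3, 2-14, 8-5, 9-6, 11-15, 13-0}

Lex-smallest maximum matching: {(1,3), (2,14), (8,5), (9,6), (11,15), (13,0)}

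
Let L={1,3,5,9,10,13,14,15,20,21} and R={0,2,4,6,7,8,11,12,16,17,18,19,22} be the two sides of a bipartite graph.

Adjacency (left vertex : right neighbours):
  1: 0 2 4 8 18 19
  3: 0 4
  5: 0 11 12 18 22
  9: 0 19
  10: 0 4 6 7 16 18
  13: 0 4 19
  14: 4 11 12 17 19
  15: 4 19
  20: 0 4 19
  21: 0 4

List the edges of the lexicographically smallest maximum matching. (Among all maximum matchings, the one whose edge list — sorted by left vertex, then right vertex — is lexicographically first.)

|M| = 7 (so the lex-smallest maximum matching has 7 edges)
process left vertices in ascending order; for each, take the smallest-labelled available neighbour that still permits 7 edges overall, or leave it unmatched if none does
lex-smallest matching: {1-2, 3-0, 5-11, 9-19, 10-6, 13-4, 14-12}

Lex-smallest maximum matching: {(1,2), (3,0), (5,11), (9,19), (10,6), (13,4), (14,12)}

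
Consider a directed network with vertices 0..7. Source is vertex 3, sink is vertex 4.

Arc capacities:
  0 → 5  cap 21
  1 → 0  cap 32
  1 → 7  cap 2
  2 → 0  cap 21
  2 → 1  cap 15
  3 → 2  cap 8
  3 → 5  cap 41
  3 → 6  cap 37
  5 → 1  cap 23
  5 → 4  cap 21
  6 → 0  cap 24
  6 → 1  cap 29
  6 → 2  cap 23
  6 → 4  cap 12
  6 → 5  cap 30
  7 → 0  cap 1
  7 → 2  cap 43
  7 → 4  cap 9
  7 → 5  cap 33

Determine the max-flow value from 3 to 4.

Maximum flow value: 35

augment #1: 3→5→4 bottleneck 21, total now 21
augment #2: 3→6→4 bottleneck 12, total now 33
augment #3: 3→2→1→7→4 bottleneck 2, total now 35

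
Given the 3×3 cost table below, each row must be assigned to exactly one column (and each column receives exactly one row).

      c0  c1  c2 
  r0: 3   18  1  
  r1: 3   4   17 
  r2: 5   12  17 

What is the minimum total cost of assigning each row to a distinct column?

optimal assignment: row0→col2 (cost 1), row1→col1 (cost 4), row2→col0 (cost 5)
total = 1 + 4 + 5 = 10

Minimum assignment cost: 10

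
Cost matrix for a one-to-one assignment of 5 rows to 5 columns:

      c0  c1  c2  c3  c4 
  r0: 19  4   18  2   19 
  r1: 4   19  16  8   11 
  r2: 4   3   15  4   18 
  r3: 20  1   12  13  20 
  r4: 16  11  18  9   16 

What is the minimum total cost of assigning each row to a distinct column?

optimal assignment: row0→col3 (cost 2), row1→col4 (cost 11), row2→col0 (cost 4), row3→col1 (cost 1), row4→col2 (cost 18)
total = 2 + 11 + 4 + 1 + 18 = 36

Minimum assignment cost: 36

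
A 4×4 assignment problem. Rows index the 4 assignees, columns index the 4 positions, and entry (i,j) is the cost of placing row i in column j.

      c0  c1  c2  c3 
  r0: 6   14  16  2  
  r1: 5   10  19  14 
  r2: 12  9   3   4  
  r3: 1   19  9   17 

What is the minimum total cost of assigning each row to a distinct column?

Minimum assignment cost: 16

optimal assignment: row0→col3 (cost 2), row1→col1 (cost 10), row2→col2 (cost 3), row3→col0 (cost 1)
total = 2 + 10 + 3 + 1 = 16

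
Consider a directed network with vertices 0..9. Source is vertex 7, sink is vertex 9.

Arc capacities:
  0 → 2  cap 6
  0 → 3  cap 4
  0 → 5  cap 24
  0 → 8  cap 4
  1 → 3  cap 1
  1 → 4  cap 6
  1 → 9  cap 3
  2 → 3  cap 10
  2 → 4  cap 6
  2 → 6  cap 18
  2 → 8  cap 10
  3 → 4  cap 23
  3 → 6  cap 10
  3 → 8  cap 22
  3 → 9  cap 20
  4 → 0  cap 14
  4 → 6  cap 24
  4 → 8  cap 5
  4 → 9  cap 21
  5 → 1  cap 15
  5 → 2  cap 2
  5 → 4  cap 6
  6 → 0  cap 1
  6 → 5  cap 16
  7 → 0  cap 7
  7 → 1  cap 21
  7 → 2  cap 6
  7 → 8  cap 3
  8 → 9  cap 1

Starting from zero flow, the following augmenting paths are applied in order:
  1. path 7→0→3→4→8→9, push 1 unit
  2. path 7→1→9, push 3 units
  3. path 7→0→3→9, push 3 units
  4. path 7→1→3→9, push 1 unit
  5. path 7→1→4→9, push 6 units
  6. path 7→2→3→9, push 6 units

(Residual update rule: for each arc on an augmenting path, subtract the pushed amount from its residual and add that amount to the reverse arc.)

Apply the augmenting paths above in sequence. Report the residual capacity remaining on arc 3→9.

after path 1 (7→0→3→4→8→9, push 1): res(3,9)=20
after path 2 (7→1→9, push 3): res(3,9)=20
after path 3 (7→0→3→9, push 3): res(3,9)=17
after path 4 (7→1→3→9, push 1): res(3,9)=16
after path 5 (7→1→4→9, push 6): res(3,9)=16
after path 6 (7→2→3→9, push 6): res(3,9)=10

Residual capacity of (3,9): 10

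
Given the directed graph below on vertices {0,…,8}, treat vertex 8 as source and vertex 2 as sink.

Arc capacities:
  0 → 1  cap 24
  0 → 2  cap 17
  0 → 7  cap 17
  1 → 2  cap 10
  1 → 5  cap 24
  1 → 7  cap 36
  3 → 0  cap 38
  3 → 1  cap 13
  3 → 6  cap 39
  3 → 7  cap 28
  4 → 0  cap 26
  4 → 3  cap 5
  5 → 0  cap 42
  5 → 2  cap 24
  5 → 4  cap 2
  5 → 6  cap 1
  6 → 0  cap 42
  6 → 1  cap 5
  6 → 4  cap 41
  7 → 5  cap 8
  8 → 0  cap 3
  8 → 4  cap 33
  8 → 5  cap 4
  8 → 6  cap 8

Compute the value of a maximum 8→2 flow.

augment #1: 8→0→2 bottleneck 3, total now 3
augment #2: 8→5→2 bottleneck 4, total now 7
augment #3: 8→4→0→2 bottleneck 14, total now 21
augment #4: 8→6→1→2 bottleneck 5, total now 26
augment #5: 8→4→0→1→2 bottleneck 5, total now 31
augment #6: 8→4→0→1→5→2 bottleneck 7, total now 38
augment #7: 8→4→3→1→5→2 bottleneck 5, total now 43
augment #8: 8→6→0→1→5→2 bottleneck 3, total now 46

Maximum flow value: 46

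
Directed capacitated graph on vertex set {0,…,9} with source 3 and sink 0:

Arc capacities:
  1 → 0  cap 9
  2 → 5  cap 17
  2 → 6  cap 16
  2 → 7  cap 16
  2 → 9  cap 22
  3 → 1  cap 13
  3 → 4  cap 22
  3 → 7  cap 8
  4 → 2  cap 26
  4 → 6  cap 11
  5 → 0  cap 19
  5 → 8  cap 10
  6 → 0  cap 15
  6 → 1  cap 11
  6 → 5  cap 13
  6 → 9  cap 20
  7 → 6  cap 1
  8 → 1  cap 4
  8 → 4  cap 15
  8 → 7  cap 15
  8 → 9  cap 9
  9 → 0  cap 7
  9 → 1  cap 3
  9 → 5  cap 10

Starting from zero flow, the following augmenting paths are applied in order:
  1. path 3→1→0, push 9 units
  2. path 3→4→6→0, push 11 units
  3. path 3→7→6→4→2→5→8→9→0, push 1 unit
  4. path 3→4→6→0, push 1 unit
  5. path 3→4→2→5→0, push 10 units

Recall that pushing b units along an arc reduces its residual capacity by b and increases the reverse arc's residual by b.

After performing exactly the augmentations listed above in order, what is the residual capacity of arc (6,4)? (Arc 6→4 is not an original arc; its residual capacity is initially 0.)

after path 1 (3→1→0, push 9): res(6,4)=0
after path 2 (3→4→6→0, push 11): res(6,4)=11
after path 3 (3→7→6→4→2→5→8→9→0, push 1): res(6,4)=10
after path 4 (3→4→6→0, push 1): res(6,4)=11
after path 5 (3→4→2→5→0, push 10): res(6,4)=11

Residual capacity of (6,4): 11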